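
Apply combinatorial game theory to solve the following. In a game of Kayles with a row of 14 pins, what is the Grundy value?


Kayles: a move removes 1 or 2 adjacent pins from a contiguous row.
Removing pins from a row of k leaves two independent rows (a, b) with a + b = k - 1 (one pin) or a + b = k - 2 (two pins); an end removal gives a = 0.
By Sprague-Grundy, G(k) = mex{ G(a) XOR G(b) } over all these splits. G(0) = 0.
G(1): splits (0,0):0^0=0 -> mex({0}) = 1
G(2): splits (0,1):0^1=1 (0,0):0^0=0 -> mex({0, 1}) = 2
G(3): splits (0,2):0^2=2 (1,1):1^1=0 (0,1):0^1=1 -> mex({0, 1, 2}) = 3
G(4): splits (0,3):0^3=3 (1,2):1^2=3 (0,2):0^2=2 (1,1):1^1=0 -> mex({0, 2, 3}) = 1
G(5): splits (0,4):0^1=1 (1,3):1^3=2 (2,2):2^2=0 (0,3):0^3=3 (1,2):1^2=3 -> mex({0, 1, 2, 3}) = 4
G(6) = mex({0, 1, 2, 4}) = 3
G(7) = mex({0, 1, 3, 4, 5}) = 2
G(8) = mex({0, 2, 3, 5, 6}) = 1
G(9) = mex({0, 1, 2, 3, 6, 7}) = 4
G(10) = mex({0, 1, 3, 4, 5, 7}) = 2
G(11) = mex({0, 1, 2, 3, 4, 5}) = 6
G(12) = mex({0, 1, 2, 3, 5, 6, 7}) = 4
G(13) = mex({0, 2, 3, 4, 6, 7}) = 1
G(14) = mex({0, 1, 4, 5, 6, 7}) = 2
Therefore G(14) = 2.

2


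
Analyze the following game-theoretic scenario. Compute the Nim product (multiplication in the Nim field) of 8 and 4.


Nim multiplication is bilinear over XOR: (u XOR v) * w = (u*w) XOR (v*w).
So we split each operand into its bit components and XOR the pairwise Nim products.
8 = 8 (as XOR of powers of 2).
4 = 4 (as XOR of powers of 2).
Using the standard Nim-product table on single bits:
  2*2 = 3,   2*4 = 8,   2*8 = 12,
  4*4 = 6,   4*8 = 11,  8*8 = 13,
and  1*x = x (identity), k*l = l*k (commutative).
Pairwise Nim products:
  8 * 4 = 11
XOR them: 11 = 11.
Result: 8 * 4 = 11 (in Nim).

11


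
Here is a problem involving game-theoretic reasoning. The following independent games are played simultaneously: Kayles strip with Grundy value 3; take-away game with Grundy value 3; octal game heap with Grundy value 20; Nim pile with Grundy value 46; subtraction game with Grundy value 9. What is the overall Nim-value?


By the Sprague-Grundy theorem, the Grundy value of a sum of games is the XOR of individual Grundy values.
Kayles strip: Grundy value = 3. Running XOR: 0 XOR 3 = 3
take-away game: Grundy value = 3. Running XOR: 3 XOR 3 = 0
octal game heap: Grundy value = 20. Running XOR: 0 XOR 20 = 20
Nim pile: Grundy value = 46. Running XOR: 20 XOR 46 = 58
subtraction game: Grundy value = 9. Running XOR: 58 XOR 9 = 51
The combined Grundy value is 51.

51


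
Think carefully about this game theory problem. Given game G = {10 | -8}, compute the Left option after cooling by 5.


Original game: {10 | -8} (a switch {a | b} with a > b).
Cooling by t (for t below the temperature (a - b)/2 = 9) taxes each move by t: {a | b} cooled by t is {a - t | b + t}.
Cooling amount: t = 5
Cooled Left option: 10 - 5 = 5
Cooled Right option: -8 + 5 = -3
Cooled game: {5 | -3}
Left option = 5

5


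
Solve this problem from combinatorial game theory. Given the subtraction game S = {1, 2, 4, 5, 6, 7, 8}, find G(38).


The subtraction set is S = {1, 2, 4, 5, 6, 7, 8}.
G(k) = mex{ G(k - s) : s in S, s <= k }. We compute iteratively: G(0) = 0.
G(1) = mex({0}) = 1
G(2) = mex({0, 1}) = 2
G(3) = mex({1, 2}) = 0
G(4) = mex({0, 2}) = 1
G(5) = mex({0, 1}) = 2
G(6) = mex({0, 1, 2}) = 3
G(7) = mex({0, 1, 2, 3}) = 4
G(8) = mex({0, 1, 2, 3, 4}) = 5
G(9) = mex({0, 1, 2, 4, 5}) = 3
G(10) = mex({0, 1, 2, 3, 5}) = 4
G(11) = mex({0, 1, 2, 3, 4}) = 5
G(12) = mex({1, 2, 3, 4, 5}) = 0
G(13) = mex({0, 2, 3, 4, 5}) = 1
G(14) = mex({0, 1, 3, 4, 5}) = 2
G(15) = mex({1, 2, 3, 4, 5}) = 0
G(16) = mex({0, 2, 3, 4, 5}) = 1
G(17) = mex({0, 1, 3, 4, 5}) = 2
G(18) = mex({0, 1, 2, 4, 5}) = 3
G(19) = mex({0, 1, 2, 3, 5}) = 4
Observe that G(12)..G(19) = 0, 1, 2, 0, 1, 2, 3, 4 repeats G(0)..G(7) = 0, 1, 2, 0, 1, 2, 3, 4.
For k >= max(S) = 8, G(k) is determined by the previous 8 values G(k-8)..G(k-1); a window of 8 consecutive values has recurred shifted by 12, so by induction G(k + 12) = G(k) for all k >= 0: the sequence is periodic from the start with period 12.
One period: G(0..11) = 0, 1, 2, 0, 1, 2, 3, 4, 5, 3, 4, 5.
38 mod 12 = 2, so G(38) = G(2) = 2.

2


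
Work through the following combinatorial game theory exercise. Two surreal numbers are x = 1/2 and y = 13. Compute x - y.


x = 1/2, y = 13
Converting to common denominator: 2
x = 1/2, y = 26/2
x - y = 1/2 - 13 = -25/2

-25/2


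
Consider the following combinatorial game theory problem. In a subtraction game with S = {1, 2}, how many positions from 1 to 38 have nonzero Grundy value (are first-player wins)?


Subtraction set S = {1, 2}, so G(n) = n mod 3.
G(n) = 0 when n is a multiple of 3.
Multiples of 3 in [1, 38]: 12
N-positions (nonzero Grundy) = 38 - 12 = 26

26


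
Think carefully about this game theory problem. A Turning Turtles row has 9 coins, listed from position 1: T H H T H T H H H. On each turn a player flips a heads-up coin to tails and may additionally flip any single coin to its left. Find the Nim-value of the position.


Coins: T H H T H T H H H
Key fact: a single head at position k behaves exactly like a Nim heap of size k (turning it to T and optionally flipping a coin at j < k corresponds to moving the heap from k to j, or to 0), and heads combine as a disjunctive sum (two heads at the same place would cancel, matching j XOR j = 0). So the Nim-value is the XOR of the 1-indexed positions of the heads.
Face-up positions (1-indexed): [2, 3, 5, 7, 8, 9]
XOR 0 with 2: 0 XOR 2 = 2
XOR 2 with 3: 2 XOR 3 = 1
XOR 1 with 5: 1 XOR 5 = 4
XOR 4 with 7: 4 XOR 7 = 3
XOR 3 with 8: 3 XOR 8 = 11
XOR 11 with 9: 11 XOR 9 = 2
Nim-value = 2

2


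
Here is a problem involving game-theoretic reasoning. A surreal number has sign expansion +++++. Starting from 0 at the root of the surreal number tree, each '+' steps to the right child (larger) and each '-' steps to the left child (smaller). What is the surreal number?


Sign expansion: +++++
Rule: track bounds (lo, hi), initially (-inf, +inf). On '+', the current value becomes lo and we move to the simplest number in (value, hi): value + 1 if hi = +inf, otherwise the midpoint (value + hi)/2. On '-', the current value becomes hi and we move to value - 1 if lo = -inf, otherwise the midpoint (lo + value)/2.
Start at 0.
Step 1: sign = +, move right. Bounds: (0, +inf). Value = 1
Step 2: sign = +, move right. Bounds: (1, +inf). Value = 2
Step 3: sign = +, move right. Bounds: (2, +inf). Value = 3
Step 4: sign = +, move right. Bounds: (3, +inf). Value = 4
Step 5: sign = +, move right. Bounds: (4, +inf). Value = 5
The surreal number with sign expansion +++++ is 5.

5


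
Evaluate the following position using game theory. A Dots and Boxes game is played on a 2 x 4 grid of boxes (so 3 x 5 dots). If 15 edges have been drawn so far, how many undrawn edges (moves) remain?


Grid: 2 x 4 boxes, i.e. 3 rows and 5 columns of dots.
Horizontal edges: (rows + 1) * cols = 3 * 4 = 12
Vertical edges: rows * (cols + 1) = 2 * 5 = 10
Total edges: 12 + 10 = 22
Edges drawn: 15
Remaining: 22 - 15 = 7

7


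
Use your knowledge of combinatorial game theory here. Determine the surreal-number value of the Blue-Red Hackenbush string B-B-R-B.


Edges (from ground): B-B-R-B
By Berlekamp's sign-expansion rule, a Blue-Red Hackenbush stalk has the value of the surreal number whose sign sequence is the edge sequence with B -> + and R -> -.
Sign sequence: ++-+
Trace the sign expansion in the surreal number tree, starting from 0:
Edge 1: B (sign +) -> bounds (0, +inf), value = 1
Edge 2: B (sign +) -> bounds (1, +inf), value = 2
Edge 3: R (sign -) -> bounds (1, 2), value = 3/2
Edge 4: B (sign +) -> bounds (3/2, 2), value = 7/4
Game value = 7/4

7/4


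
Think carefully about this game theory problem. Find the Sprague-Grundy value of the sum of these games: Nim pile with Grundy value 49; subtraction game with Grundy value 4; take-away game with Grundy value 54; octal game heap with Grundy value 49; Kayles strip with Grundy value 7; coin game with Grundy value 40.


By the Sprague-Grundy theorem, the Grundy value of a sum of games is the XOR of individual Grundy values.
Nim pile: Grundy value = 49. Running XOR: 0 XOR 49 = 49
subtraction game: Grundy value = 4. Running XOR: 49 XOR 4 = 53
take-away game: Grundy value = 54. Running XOR: 53 XOR 54 = 3
octal game heap: Grundy value = 49. Running XOR: 3 XOR 49 = 50
Kayles strip: Grundy value = 7. Running XOR: 50 XOR 7 = 53
coin game: Grundy value = 40. Running XOR: 53 XOR 40 = 29
The combined Grundy value is 29.

29


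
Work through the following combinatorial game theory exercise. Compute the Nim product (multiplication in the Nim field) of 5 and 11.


Nim multiplication is bilinear over XOR: (u XOR v) * w = (u*w) XOR (v*w).
So we split each operand into its bit components and XOR the pairwise Nim products.
5 = 1 + 4 (as XOR of powers of 2).
11 = 1 + 2 + 8 (as XOR of powers of 2).
Using the standard Nim-product table on single bits:
  2*2 = 3,   2*4 = 8,   2*8 = 12,
  4*4 = 6,   4*8 = 11,  8*8 = 13,
and  1*x = x (identity), k*l = l*k (commutative).
Pairwise Nim products:
  1 * 1 = 1
  1 * 2 = 2
  1 * 8 = 8
  4 * 1 = 4
  4 * 2 = 8
  4 * 8 = 11
XOR them: 1 XOR 2 XOR 8 XOR 4 XOR 8 XOR 11 = 12.
Result: 5 * 11 = 12 (in Nim).

12


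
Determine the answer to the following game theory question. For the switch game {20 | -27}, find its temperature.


The game is {20 | -27}, a switch {a | b} with numbers a > b.
Cooling {a | b} by t gives {a - t | b + t}, which stops being hot when a - t = b + t, i.e. at t = (a - b)/2. So the temperature of a switch is (a - b)/2.
Temperature = (Left option - Right option) / 2
= (20 - (-27)) / 2
= 47 / 2
= 47/2

47/2


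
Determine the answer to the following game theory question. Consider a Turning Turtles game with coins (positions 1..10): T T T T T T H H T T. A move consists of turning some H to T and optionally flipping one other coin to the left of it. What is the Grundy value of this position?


Coins: T T T T T T H H T T
Key fact: a single head at position k behaves exactly like a Nim heap of size k (turning it to T and optionally flipping a coin at j < k corresponds to moving the heap from k to j, or to 0), and heads combine as a disjunctive sum (two heads at the same place would cancel, matching j XOR j = 0). So the Nim-value is the XOR of the 1-indexed positions of the heads.
Face-up positions (1-indexed): [7, 8]
XOR 0 with 7: 0 XOR 7 = 7
XOR 7 with 8: 7 XOR 8 = 15
Nim-value = 15

15


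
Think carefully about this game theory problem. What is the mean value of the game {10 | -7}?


Game = {10 | -7}, a switch {a | b} with numbers a > b.
Its thermograph has left wall a - t and right wall b + t, which meet at t = (a - b)/2, where both equal (a + b)/2. So the mast (mean value) is at (a + b)/2.
Mean = (10 + (-7))/2 = 3/2 = 3/2

3/2


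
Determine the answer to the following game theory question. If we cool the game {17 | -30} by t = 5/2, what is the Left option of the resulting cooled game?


Original game: {17 | -30} (a switch {a | b} with a > b).
Cooling by t (for t below the temperature (a - b)/2 = 47/2) taxes each move by t: {a | b} cooled by t is {a - t | b + t}.
Cooling amount: t = 5/2
Cooled Left option: 17 - 5/2 = 29/2
Cooled Right option: -30 + 5/2 = -55/2
Cooled game: {29/2 | -55/2}
Left option = 29/2

29/2


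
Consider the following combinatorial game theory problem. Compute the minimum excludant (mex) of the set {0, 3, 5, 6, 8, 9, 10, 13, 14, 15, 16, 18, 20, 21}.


Set = {0, 3, 5, 6, 8, 9, 10, 13, 14, 15, 16, 18, 20, 21}
0 is in the set.
1 is NOT in the set. This is the mex.
mex = 1

1


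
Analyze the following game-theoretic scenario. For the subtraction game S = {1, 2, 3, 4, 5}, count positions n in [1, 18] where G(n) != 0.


Subtraction set S = {1, 2, 3, 4, 5}, so G(n) = n mod 6.
G(n) = 0 when n is a multiple of 6.
Multiples of 6 in [1, 18]: 3
N-positions (nonzero Grundy) = 18 - 3 = 15

15


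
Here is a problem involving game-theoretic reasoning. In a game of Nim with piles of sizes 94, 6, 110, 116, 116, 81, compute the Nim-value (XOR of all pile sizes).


We need the XOR (exclusive or) of all pile sizes.
After XOR-ing pile 1 (size 94): 0 XOR 94 = 94
After XOR-ing pile 2 (size 6): 94 XOR 6 = 88
After XOR-ing pile 3 (size 110): 88 XOR 110 = 54
After XOR-ing pile 4 (size 116): 54 XOR 116 = 66
After XOR-ing pile 5 (size 116): 66 XOR 116 = 54
After XOR-ing pile 6 (size 81): 54 XOR 81 = 103
The Nim-value of this position is 103.

103


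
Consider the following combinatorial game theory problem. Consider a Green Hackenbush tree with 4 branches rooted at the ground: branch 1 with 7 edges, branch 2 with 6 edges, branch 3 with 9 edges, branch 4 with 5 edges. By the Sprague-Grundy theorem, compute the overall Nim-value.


The tree has 4 branches from the ground vertex.
In Green Hackenbush, the Nim-value of a simple path of length k is k.
Branch 1: length 7, Nim-value = 7
Branch 2: length 6, Nim-value = 6
Branch 3: length 9, Nim-value = 9
Branch 4: length 5, Nim-value = 5
Total Nim-value = XOR of all branch values:
0 XOR 7 = 7
7 XOR 6 = 1
1 XOR 9 = 8
8 XOR 5 = 13
Nim-value of the tree = 13

13


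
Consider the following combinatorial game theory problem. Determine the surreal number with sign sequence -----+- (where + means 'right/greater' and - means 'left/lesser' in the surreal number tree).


Sign expansion: -----+-
Rule: track bounds (lo, hi), initially (-inf, +inf). On '+', the current value becomes lo and we move to the simplest number in (value, hi): value + 1 if hi = +inf, otherwise the midpoint (value + hi)/2. On '-', the current value becomes hi and we move to value - 1 if lo = -inf, otherwise the midpoint (lo + value)/2.
Start at 0.
Step 1: sign = -, move left. Bounds: (-inf, 0). Value = -1
Step 2: sign = -, move left. Bounds: (-inf, -1). Value = -2
Step 3: sign = -, move left. Bounds: (-inf, -2). Value = -3
Step 4: sign = -, move left. Bounds: (-inf, -3). Value = -4
Step 5: sign = -, move left. Bounds: (-inf, -4). Value = -5
Step 6: sign = +, move right. Bounds: (-5, -4). Value = -9/2
Step 7: sign = -, move left. Bounds: (-5, -9/2). Value = -19/4
The surreal number with sign expansion -----+- is -19/4.

-19/4


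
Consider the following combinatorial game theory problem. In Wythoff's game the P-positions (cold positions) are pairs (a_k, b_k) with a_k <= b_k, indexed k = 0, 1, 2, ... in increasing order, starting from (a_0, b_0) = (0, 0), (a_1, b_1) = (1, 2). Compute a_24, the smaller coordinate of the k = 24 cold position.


By Wythoff's theorem, a_k = floor(k * phi) and b_k = floor(k * phi^2) = a_k + k, where phi = (1 + sqrt(5))/2 is the golden ratio.
phi = (1 + sqrt(5))/2 = 1.618034
k = 24
k * phi = 24 * 1.618034 = 38.832816
a_24 = floor(k * phi) = 38

38


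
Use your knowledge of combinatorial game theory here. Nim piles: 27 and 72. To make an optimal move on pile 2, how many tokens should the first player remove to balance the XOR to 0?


Piles: 27 and 72
Current XOR: 27 XOR 72 = 83 (non-zero, so this is an N-position).
To make the XOR zero, we need to find a move that balances the piles.
For pile 2 (size 72): target = 72 XOR 83 = 27
We reduce pile 2 from 72 to 27.
Tokens removed: 72 - 27 = 45
Verification: 27 XOR 27 = 0

45


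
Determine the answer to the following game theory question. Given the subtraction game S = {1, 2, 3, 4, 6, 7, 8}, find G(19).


The subtraction set is S = {1, 2, 3, 4, 6, 7, 8}.
G(k) = mex{ G(k - s) : s in S, s <= k }. We compute iteratively: G(0) = 0.
G(1) = mex({0}) = 1
G(2) = mex({0, 1}) = 2
G(3) = mex({0, 1, 2}) = 3
G(4) = mex({0, 1, 2, 3}) = 4
G(5) = mex({1, 2, 3, 4}) = 0
G(6) = mex({0, 2, 3, 4}) = 1
G(7) = mex({0, 1, 3, 4}) = 2
G(8) = mex({0, 1, 2, 4}) = 3
G(9) = mex({0, 1, 2, 3}) = 4
G(10) = mex({1, 2, 3, 4}) = 0
G(11) = mex({0, 2, 3, 4}) = 1
G(12) = mex({0, 1, 3, 4}) = 2
Observe that G(5)..G(12) = 0, 1, 2, 3, 4, 0, 1, 2 repeats G(0)..G(7) = 0, 1, 2, 3, 4, 0, 1, 2.
For k >= max(S) = 8, G(k) is determined by the previous 8 values G(k-8)..G(k-1); a window of 8 consecutive values has recurred shifted by 5, so by induction G(k + 5) = G(k) for all k >= 0: the sequence is periodic from the start with period 5.
One period: G(0..4) = 0, 1, 2, 3, 4.
19 mod 5 = 4, so G(19) = G(4) = 4.

4


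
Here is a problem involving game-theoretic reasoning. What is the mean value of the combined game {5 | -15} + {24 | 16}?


G1 = {5 | -15}, G2 = {24 | 16}
Each is a switch {a | b} with numbers a > b; its mean value is (a + b)/2, and mean value is additive over game sums: m(G1 + G2) = m(G1) + m(G2).
Mean of G1 = (5 + (-15))/2 = -10/2 = -5
Mean of G2 = (24 + (16))/2 = 40/2 = 20
Mean of G1 + G2 = -5 + 20 = 15

15


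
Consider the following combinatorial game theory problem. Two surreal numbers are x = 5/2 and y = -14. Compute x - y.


x = 5/2, y = -14
Converting to common denominator: 2
x = 5/2, y = -28/2
x - y = 5/2 - -14 = 33/2

33/2


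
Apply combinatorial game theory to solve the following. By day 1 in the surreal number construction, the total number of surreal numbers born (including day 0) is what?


Day 0: {|} = 0 is born. Count = 1.
Day n: the number of surreal numbers born by day n is 2^(n+1) - 1.
By day 0: 2^1 - 1 = 1
By day 1: 2^2 - 1 = 3
By day 1: 3 surreal numbers.

3


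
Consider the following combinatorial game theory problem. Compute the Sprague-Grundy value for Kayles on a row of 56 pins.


Kayles: a move removes 1 or 2 adjacent pins from a contiguous row.
Removing pins from a row of k leaves two independent rows (a, b) with a + b = k - 1 (one pin) or a + b = k - 2 (two pins); an end removal gives a = 0.
By Sprague-Grundy, G(k) = mex{ G(a) XOR G(b) } over all these splits. G(0) = 0.
G(1): splits (0,0):0^0=0 -> mex({0}) = 1
G(2): splits (0,1):0^1=1 (0,0):0^0=0 -> mex({0, 1}) = 2
G(3): splits (0,2):0^2=2 (1,1):1^1=0 (0,1):0^1=1 -> mex({0, 1, 2}) = 3
G(4): splits (0,3):0^3=3 (1,2):1^2=3 (0,2):0^2=2 (1,1):1^1=0 -> mex({0, 2, 3}) = 1
G(5): splits (0,4):0^1=1 (1,3):1^3=2 (2,2):2^2=0 (0,3):0^3=3 (1,2):1^2=3 -> mex({0, 1, 2, 3}) = 4
G(6) = mex({0, 1, 2, 4}) = 3
G(7) = mex({0, 1, 3, 4, 5}) = 2
G(8) = mex({0, 2, 3, 5, 6}) = 1
G(9) = mex({0, 1, 2, 3, 6, 7}) = 4
G(10) = mex({0, 1, 3, 4, 5, 7}) = 2
G(11) = mex({0, 1, 2, 3, 4, 5}) = 6
G(12) = mex({0, 1, 2, 3, 5, 6, 7}) = 4
G(13) = mex({0, 2, 3, 4, 6, 7}) = 1
G(14) = mex({0, 1, 4, 5, 6, 7}) = 2
G(15) = mex({0, 1, 2, 3, 4, 5, 6}) = 7
G(16) = mex({0, 2, 3, 5, 6, 7}) = 1
G(17) = mex({0, 1, 2, 3, 5, 6, 7}) = 4
G(18) = mex({0, 1, 2, 4, 5, 6}) = 3
G(19) = mex({0, 1, 3, 4, 5, 7}) = 2
G(20) = mex({0, 2, 3, 4, 5, 6, 7}) = 1
G(21) = mex({0, 1, 2, 3, 5, 6, 7}) = 4
G(22) = mex({0, 1, 2, 3, 4, 5, 7}) = 6
G(23) = mex({0, 1, 2, 3, 4, 5, 6}) = 7
G(24) = mex({0, 1, 2, 3, 5, 6, 7}) = 4
G(25) = mex({0, 2, 3, 4, 6, 7}) = 1
G(26) = mex({0, 1, 3, 4, 5, 6, 7}) = 2
G(27) = mex({0, 1, 2, 3, 4, 5, 6, 7}) = 8
G(28) = mex({0, 1, 2, 3, 4, 6, 7, 8}) = 5
G(29) = mex({0, 1, 2, 3, 5, 6, 7, 8, 9}) = 4
G(30) = mex({0, 1, 2, 3, 4, 5, 6, 9, 10}) = 7
G(31) = mex({0, 1, 3, 4, 5, 7, 10, 11}) = 2
G(32) = mex({0, 2, 3, 4, 5, 6, 7, 9, 11}) = 1
G(33) = mex({0, 1, 2, 3, 4, 5, 6, 7, 9, 12}) = 8
G(34) = mex({0, 1, 2, 3, 4, 5, 7, 8, 11, 12}) = 6
G(35) = mex({0, 1, 2, 3, 4, 5, 6, 8, 9, 10, 11}) = 7
G(36) = mex({0, 1, 2, 3, 5, 6, 7, 9, 10}) = 4
G(37) = mex({0, 2, 3, 4, 6, 7, 9, 10, 11, 12}) = 1
G(38) = mex({0, 1, 3, 4, 5, 6, 7, 9, 10, 11, 12}) = 2
G(39) = mex({0, 1, 2, 4, 5, 6, 7, 9, 10, 12, 14}) = 3
G(40) = mex({0, 2, 3, 4, 6, 7, 11, 12, 14}) = 1
G(41) = mex({0, 1, 2, 3, 5, 6, 7, 9, 10, 11, 12}) = 4
G(42) = mex({0, 1, 2, 3, 4, 5, 6, 9, 10}) = 7
G(43) = mex({0, 1, 3, 4, 5, 7, 9, 10, 12, 15}) = 2
G(44) = mex({0, 2, 3, 4, 5, 6, 7, 9, 10, 12, 15}) = 1
G(45) = mex({0, 1, 2, 3, 4, 5, 6, 7, 9, 10, 12, 14}) = 8
G(46) = mex({0, 1, 3, 4, 5, 7, 8, 11, 12, 14}) = 2
G(47) = mex({0, 1, 2, 3, 4, 5, 6, 8, 9, 10, 11, 12}) = 7
G(48) = mex({0, 1, 2, 3, 5, 6, 7, 9, 10}) = 4
G(49) = mex({0, 2, 3, 4, 6, 7, 9, 10, 11, 12, 15}) = 1
G(50) = mex({0, 1, 4, 5, 6, 7, 9, 11, 12, 14, 15}) = 2
G(51) = mex({0, 1, 2, 3, 4, 5, 6, 7, 9, 12, 14, 15}) = 8
G(52) = mex({0, 2, 3, 4, 5, 6, 7, 8, 11, 12, 15}) = 1
G(53) = mex({0, 1, 2, 3, 5, 6, 7, 8, 9, 10, 11, 12}) = 4
G(54) = mex({0, 1, 2, 3, 4, 5, 6, 9, 10}) = 7
G(55) = mex({0, 1, 3, 4, 5, 7, 9, 10, 11, 12}) = 2
G(56) = mex({0, 2, 3, 4, 5, 6, 7, 9, 10, 11, 12, 13, 14}) = 1
Therefore G(56) = 1.

1


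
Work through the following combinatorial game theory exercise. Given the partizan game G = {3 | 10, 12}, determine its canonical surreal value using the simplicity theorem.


Left options: {3}, max = 3
Right options: {10, 12}, min = 10
All options are numbers and max(Left) < min(Right), so by the simplicity theorem the value is the simplest (earliest-born) number strictly between 3 and 10.
Integers 4 through 9 all lie strictly between 3 and 10.
Among integers, the simplest (lowest birthday = smallest |n|; 0 is born on day 0, +-n on day n) is 4.
No non-integer in the interval can be simpler: if x is a non-integer in the interval, then floor(x) or ceil(x) also lies in the interval (the interval contains an integer), and both are proper prefixes of x's sign expansion, i.e. born earlier. So the game value is 4.
Game value = 4

4


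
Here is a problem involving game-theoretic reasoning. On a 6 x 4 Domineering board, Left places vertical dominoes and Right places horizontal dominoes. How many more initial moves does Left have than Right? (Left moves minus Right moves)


Board is 6 x 4 (rows x cols).
Left (vertical) placements: (rows-1) * cols = 5 * 4 = 20
Right (horizontal) placements: rows * (cols-1) = 6 * 3 = 18
Advantage = Left - Right = 20 - 18 = 2

2


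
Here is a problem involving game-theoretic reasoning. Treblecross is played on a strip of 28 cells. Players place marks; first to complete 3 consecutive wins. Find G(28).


Treblecross: place X on empty cells; 3-in-a-row wins.
Playing within two cells of an existing X lets the opponent win at once, so sensible play treats the cells i-2..i+2 around each X as dead. The player left with no safe cell loses, so this is a normal-play take-away game on strips of safe cells.
Placing X at cell i (0-indexed) of a strip of k safe cells leaves independent strips of sizes max(0, i-2) and max(0, k-i-3). Hence G(k) = mex{ G(max(0,i-2)) XOR G(max(0,k-i-3)) : 0 <= i < k }, with G(0) = 0.
G(1): splits (0,0):0^0=0 -> mex({0}) = 1
G(2): splits (0,0):0^0=0 -> mex({0}) = 1
G(3): splits (0,0):0^0=0 -> mex({0}) = 1
G(4): splits (0,1):0^1=1 (0,0):0^0=0 -> mex({0, 1}) = 2
G(5): splits (0,2):0^1=1 (0,1):0^1=1 (0,0):0^0=0 -> mex({0, 1}) = 2
G(6) = mex({1}) = 0
G(7) = mex({0, 1, 2}) = 3
G(8) = mex({0, 1, 2}) = 3
G(9) = mex({0, 2}) = 1
G(10) = mex({0, 2, 3}) = 1
G(11) = mex({0, 3}) = 1
G(12) = mex({1, 3}) = 0
G(13) = mex({0, 1, 2, 3}) = 4
G(14) = mex({0, 1, 2}) = 3
G(15) = mex({0, 1, 2}) = 3
G(16) = mex({0, 1, 2, 4}) = 3
G(17) = mex({0, 1, 3, 4}) = 2
G(18) = mex({0, 1, 3, 4}) = 2
G(19) = mex({0, 1, 3, 5}) = 2
G(20) = mex({0, 1, 2, 3, 5}) = 4
G(21) = mex({0, 1, 2, 3, 5}) = 4
G(22) = mex({1, 2, 6}) = 0
G(23) = mex({0, 1, 2, 3, 4, 6}) = 5
G(24) = mex({0, 1, 2, 3, 4}) = 5
G(25) = mex({0, 1, 3, 4, 7}) = 2
G(26) = mex({0, 1, 3, 4, 5, 7}) = 2
G(27) = mex({0, 1, 3, 5}) = 2
G(28) = mex({0, 1, 2, 5}) = 3
Therefore G(28) = 3.

3


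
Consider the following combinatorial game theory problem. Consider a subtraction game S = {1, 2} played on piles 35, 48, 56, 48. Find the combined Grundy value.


Subtraction set: {1, 2}
For this subtraction set, G(n) = n mod 3 (period = max + 1 = 3).
Pile 1 (size 35): G(35) = 35 mod 3 = 2
Pile 2 (size 48): G(48) = 48 mod 3 = 0
Pile 3 (size 56): G(56) = 56 mod 3 = 2
Pile 4 (size 48): G(48) = 48 mod 3 = 0
Total Grundy value = XOR of all: 2 XOR 0 XOR 2 XOR 0 = 0

0


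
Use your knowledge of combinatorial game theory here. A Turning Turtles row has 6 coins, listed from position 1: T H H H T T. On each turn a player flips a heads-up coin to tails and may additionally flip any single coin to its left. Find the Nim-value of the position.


Coins: T H H H T T
Key fact: a single head at position k behaves exactly like a Nim heap of size k (turning it to T and optionally flipping a coin at j < k corresponds to moving the heap from k to j, or to 0), and heads combine as a disjunctive sum (two heads at the same place would cancel, matching j XOR j = 0). So the Nim-value is the XOR of the 1-indexed positions of the heads.
Face-up positions (1-indexed): [2, 3, 4]
XOR 0 with 2: 0 XOR 2 = 2
XOR 2 with 3: 2 XOR 3 = 1
XOR 1 with 4: 1 XOR 4 = 5
Nim-value = 5

5


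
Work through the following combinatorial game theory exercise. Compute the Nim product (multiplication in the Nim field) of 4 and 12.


Nim multiplication is bilinear over XOR: (u XOR v) * w = (u*w) XOR (v*w).
So we split each operand into its bit components and XOR the pairwise Nim products.
4 = 4 (as XOR of powers of 2).
12 = 4 + 8 (as XOR of powers of 2).
Using the standard Nim-product table on single bits:
  2*2 = 3,   2*4 = 8,   2*8 = 12,
  4*4 = 6,   4*8 = 11,  8*8 = 13,
and  1*x = x (identity), k*l = l*k (commutative).
Pairwise Nim products:
  4 * 4 = 6
  4 * 8 = 11
XOR them: 6 XOR 11 = 13.
Result: 4 * 12 = 13 (in Nim).

13


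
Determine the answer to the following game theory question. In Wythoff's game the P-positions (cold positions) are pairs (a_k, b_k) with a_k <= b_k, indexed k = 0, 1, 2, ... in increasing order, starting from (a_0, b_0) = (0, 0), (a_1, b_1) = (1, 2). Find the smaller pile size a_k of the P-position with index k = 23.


By Wythoff's theorem, a_k = floor(k * phi) and b_k = floor(k * phi^2) = a_k + k, where phi = (1 + sqrt(5))/2 is the golden ratio.
phi = (1 + sqrt(5))/2 = 1.618034
k = 23
k * phi = 23 * 1.618034 = 37.214782
a_23 = floor(k * phi) = 37

37


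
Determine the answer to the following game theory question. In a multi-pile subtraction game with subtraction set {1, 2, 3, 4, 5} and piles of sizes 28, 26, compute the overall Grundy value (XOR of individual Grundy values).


Subtraction set: {1, 2, 3, 4, 5}
For this subtraction set, G(n) = n mod 6 (period = max + 1 = 6).
Pile 1 (size 28): G(28) = 28 mod 6 = 4
Pile 2 (size 26): G(26) = 26 mod 6 = 2
Total Grundy value = XOR of all: 4 XOR 2 = 6

6


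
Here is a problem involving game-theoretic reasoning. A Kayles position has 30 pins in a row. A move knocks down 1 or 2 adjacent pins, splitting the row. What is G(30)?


Kayles: a move removes 1 or 2 adjacent pins from a contiguous row.
Removing pins from a row of k leaves two independent rows (a, b) with a + b = k - 1 (one pin) or a + b = k - 2 (two pins); an end removal gives a = 0.
By Sprague-Grundy, G(k) = mex{ G(a) XOR G(b) } over all these splits. G(0) = 0.
G(1): splits (0,0):0^0=0 -> mex({0}) = 1
G(2): splits (0,1):0^1=1 (0,0):0^0=0 -> mex({0, 1}) = 2
G(3): splits (0,2):0^2=2 (1,1):1^1=0 (0,1):0^1=1 -> mex({0, 1, 2}) = 3
G(4): splits (0,3):0^3=3 (1,2):1^2=3 (0,2):0^2=2 (1,1):1^1=0 -> mex({0, 2, 3}) = 1
G(5): splits (0,4):0^1=1 (1,3):1^3=2 (2,2):2^2=0 (0,3):0^3=3 (1,2):1^2=3 -> mex({0, 1, 2, 3}) = 4
G(6) = mex({0, 1, 2, 4}) = 3
G(7) = mex({0, 1, 3, 4, 5}) = 2
G(8) = mex({0, 2, 3, 5, 6}) = 1
G(9) = mex({0, 1, 2, 3, 6, 7}) = 4
G(10) = mex({0, 1, 3, 4, 5, 7}) = 2
G(11) = mex({0, 1, 2, 3, 4, 5}) = 6
G(12) = mex({0, 1, 2, 3, 5, 6, 7}) = 4
G(13) = mex({0, 2, 3, 4, 6, 7}) = 1
G(14) = mex({0, 1, 4, 5, 6, 7}) = 2
G(15) = mex({0, 1, 2, 3, 4, 5, 6}) = 7
G(16) = mex({0, 2, 3, 5, 6, 7}) = 1
G(17) = mex({0, 1, 2, 3, 5, 6, 7}) = 4
G(18) = mex({0, 1, 2, 4, 5, 6}) = 3
G(19) = mex({0, 1, 3, 4, 5, 7}) = 2
G(20) = mex({0, 2, 3, 4, 5, 6, 7}) = 1
G(21) = mex({0, 1, 2, 3, 5, 6, 7}) = 4
G(22) = mex({0, 1, 2, 3, 4, 5, 7}) = 6
G(23) = mex({0, 1, 2, 3, 4, 5, 6}) = 7
G(24) = mex({0, 1, 2, 3, 5, 6, 7}) = 4
G(25) = mex({0, 2, 3, 4, 6, 7}) = 1
G(26) = mex({0, 1, 3, 4, 5, 6, 7}) = 2
G(27) = mex({0, 1, 2, 3, 4, 5, 6, 7}) = 8
G(28) = mex({0, 1, 2, 3, 4, 6, 7, 8}) = 5
G(29) = mex({0, 1, 2, 3, 5, 6, 7, 8, 9}) = 4
G(30) = mex({0, 1, 2, 3, 4, 5, 6, 9, 10}) = 7
Therefore G(30) = 7.

7


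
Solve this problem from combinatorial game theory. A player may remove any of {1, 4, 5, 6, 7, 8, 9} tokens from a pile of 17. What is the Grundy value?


The subtraction set is S = {1, 4, 5, 6, 7, 8, 9}.
G(k) = mex{ G(k - s) : s in S, s <= k }. We compute iteratively: G(0) = 0.
G(1) = mex({0}) = 1
G(2) = mex({1}) = 0
G(3) = mex({0}) = 1
G(4) = mex({0, 1}) = 2
G(5) = mex({0, 1, 2}) = 3
G(6) = mex({0, 1, 3}) = 2
G(7) = mex({0, 1, 2}) = 3
G(8) = mex({0, 1, 2, 3}) = 4
G(9) = mex({0, 1, 2, 3, 4}) = 5
G(10) = mex({0, 1, 2, 3, 5}) = 4
G(11) = mex({0, 1, 2, 3, 4}) = 5
G(12) = mex({1, 2, 3, 4, 5}) = 0
G(13) = mex({0, 2, 3, 4, 5}) = 1
G(14) = mex({1, 2, 3, 4, 5}) = 0
G(15) = mex({0, 2, 3, 4, 5}) = 1
G(16) = mex({0, 1, 3, 4, 5}) = 2
G(17) = mex({0, 1, 2, 4, 5}) = 3
Therefore G(17) = 3.

3


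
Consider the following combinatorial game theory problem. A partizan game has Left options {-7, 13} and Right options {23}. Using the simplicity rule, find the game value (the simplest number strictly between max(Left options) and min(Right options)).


Left options: {-7, 13}, max = 13
Right options: {23}, min = 23
All options are numbers and max(Left) < min(Right), so by the simplicity theorem the value is the simplest (earliest-born) number strictly between 13 and 23.
Integers 14 through 22 all lie strictly between 13 and 23.
Among integers, the simplest (lowest birthday = smallest |n|; 0 is born on day 0, +-n on day n) is 14.
No non-integer in the interval can be simpler: if x is a non-integer in the interval, then floor(x) or ceil(x) also lies in the interval (the interval contains an integer), and both are proper prefixes of x's sign expansion, i.e. born earlier. So the game value is 14.
Game value = 14

14


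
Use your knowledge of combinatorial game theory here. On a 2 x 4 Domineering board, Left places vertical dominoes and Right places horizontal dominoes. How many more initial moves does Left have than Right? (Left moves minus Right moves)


Board is 2 x 4 (rows x cols).
Left (vertical) placements: (rows-1) * cols = 1 * 4 = 4
Right (horizontal) placements: rows * (cols-1) = 2 * 3 = 6
Advantage = Left - Right = 4 - 6 = -2

-2


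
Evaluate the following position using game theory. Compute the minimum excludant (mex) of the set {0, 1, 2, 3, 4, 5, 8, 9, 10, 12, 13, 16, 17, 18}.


Set = {0, 1, 2, 3, 4, 5, 8, 9, 10, 12, 13, 16, 17, 18}
0 is in the set.
1 is in the set.
2 is in the set.
3 is in the set.
4 is in the set.
5 is in the set.
6 is NOT in the set. This is the mex.
mex = 6

6


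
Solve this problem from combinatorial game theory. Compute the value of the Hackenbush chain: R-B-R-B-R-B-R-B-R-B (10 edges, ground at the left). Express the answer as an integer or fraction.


Edges (from ground): R-B-R-B-R-B-R-B-R-B
By Berlekamp's sign-expansion rule, a Blue-Red Hackenbush stalk has the value of the surreal number whose sign sequence is the edge sequence with B -> + and R -> -.
Sign sequence: -+-+-+-+-+
Trace the sign expansion in the surreal number tree, starting from 0:
Edge 1: R (sign -) -> bounds (-inf, 0), value = -1
Edge 2: B (sign +) -> bounds (-1, 0), value = -1/2
Edge 3: R (sign -) -> bounds (-1, -1/2), value = -3/4
Edge 4: B (sign +) -> bounds (-3/4, -1/2), value = -5/8
Edge 5: R (sign -) -> bounds (-3/4, -5/8), value = -11/16
Edge 6: B (sign +) -> bounds (-11/16, -5/8), value = -21/32
Edge 7: R (sign -) -> bounds (-11/16, -21/32), value = -43/64
Edge 8: B (sign +) -> bounds (-43/64, -21/32), value = -85/128
Edge 9: R (sign -) -> bounds (-43/64, -85/128), value = -171/256
Edge 10: B (sign +) -> bounds (-171/256, -85/128), value = -341/512
Game value = -341/512

-341/512


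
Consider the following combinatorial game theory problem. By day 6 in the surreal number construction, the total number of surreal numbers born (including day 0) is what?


Day 0: {|} = 0 is born. Count = 1.
Day n: the number of surreal numbers born by day n is 2^(n+1) - 1.
By day 0: 2^1 - 1 = 1
By day 1: 2^2 - 1 = 3
By day 2: 2^3 - 1 = 7
By day 3: 2^4 - 1 = 15
By day 4: 2^5 - 1 = 31
By day 5: 2^6 - 1 = 63
By day 6: 2^7 - 1 = 127
By day 6: 127 surreal numbers.

127


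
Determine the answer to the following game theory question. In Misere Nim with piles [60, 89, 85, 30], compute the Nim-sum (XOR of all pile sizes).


We need the XOR (exclusive or) of all pile sizes.
After XOR-ing pile 1 (size 60): 0 XOR 60 = 60
After XOR-ing pile 2 (size 89): 60 XOR 89 = 101
After XOR-ing pile 3 (size 85): 101 XOR 85 = 48
After XOR-ing pile 4 (size 30): 48 XOR 30 = 46
The Nim-value of this position is 46.

46


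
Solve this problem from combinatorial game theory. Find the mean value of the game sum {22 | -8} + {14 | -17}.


G1 = {22 | -8}, G2 = {14 | -17}
Each is a switch {a | b} with numbers a > b; its mean value is (a + b)/2, and mean value is additive over game sums: m(G1 + G2) = m(G1) + m(G2).
Mean of G1 = (22 + (-8))/2 = 14/2 = 7
Mean of G2 = (14 + (-17))/2 = -3/2 = -3/2
Mean of G1 + G2 = 7 + -3/2 = 11/2

11/2


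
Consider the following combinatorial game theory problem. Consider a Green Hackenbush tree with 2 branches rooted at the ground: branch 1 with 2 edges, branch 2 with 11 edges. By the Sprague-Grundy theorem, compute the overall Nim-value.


The tree has 2 branches from the ground vertex.
In Green Hackenbush, the Nim-value of a simple path of length k is k.
Branch 1: length 2, Nim-value = 2
Branch 2: length 11, Nim-value = 11
Total Nim-value = XOR of all branch values:
0 XOR 2 = 2
2 XOR 11 = 9
Nim-value of the tree = 9

9


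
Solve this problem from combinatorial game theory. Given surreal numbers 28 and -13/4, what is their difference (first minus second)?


x = 28, y = -13/4
Converting to common denominator: 4
x = 112/4, y = -13/4
x - y = 28 - -13/4 = 125/4

125/4


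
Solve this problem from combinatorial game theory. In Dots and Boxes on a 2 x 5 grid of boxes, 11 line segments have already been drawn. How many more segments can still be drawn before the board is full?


Grid: 2 x 5 boxes, i.e. 3 rows and 6 columns of dots.
Horizontal edges: (rows + 1) * cols = 3 * 5 = 15
Vertical edges: rows * (cols + 1) = 2 * 6 = 12
Total edges: 15 + 12 = 27
Edges drawn: 11
Remaining: 27 - 11 = 16

16


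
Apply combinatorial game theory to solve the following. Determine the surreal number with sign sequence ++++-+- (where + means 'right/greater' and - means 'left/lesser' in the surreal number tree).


Sign expansion: ++++-+-
Rule: track bounds (lo, hi), initially (-inf, +inf). On '+', the current value becomes lo and we move to the simplest number in (value, hi): value + 1 if hi = +inf, otherwise the midpoint (value + hi)/2. On '-', the current value becomes hi and we move to value - 1 if lo = -inf, otherwise the midpoint (lo + value)/2.
Start at 0.
Step 1: sign = +, move right. Bounds: (0, +inf). Value = 1
Step 2: sign = +, move right. Bounds: (1, +inf). Value = 2
Step 3: sign = +, move right. Bounds: (2, +inf). Value = 3
Step 4: sign = +, move right. Bounds: (3, +inf). Value = 4
Step 5: sign = -, move left. Bounds: (3, 4). Value = 7/2
Step 6: sign = +, move right. Bounds: (7/2, 4). Value = 15/4
Step 7: sign = -, move left. Bounds: (7/2, 15/4). Value = 29/8
The surreal number with sign expansion ++++-+- is 29/8.

29/8


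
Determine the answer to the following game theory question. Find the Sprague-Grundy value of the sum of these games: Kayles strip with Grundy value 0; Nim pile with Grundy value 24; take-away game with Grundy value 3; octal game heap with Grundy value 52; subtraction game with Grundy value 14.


By the Sprague-Grundy theorem, the Grundy value of a sum of games is the XOR of individual Grundy values.
Kayles strip: Grundy value = 0. Running XOR: 0 XOR 0 = 0
Nim pile: Grundy value = 24. Running XOR: 0 XOR 24 = 24
take-away game: Grundy value = 3. Running XOR: 24 XOR 3 = 27
octal game heap: Grundy value = 52. Running XOR: 27 XOR 52 = 47
subtraction game: Grundy value = 14. Running XOR: 47 XOR 14 = 33
The combined Grundy value is 33.

33


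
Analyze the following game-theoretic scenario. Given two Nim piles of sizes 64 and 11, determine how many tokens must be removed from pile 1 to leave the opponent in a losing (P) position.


Piles: 64 and 11
Current XOR: 64 XOR 11 = 75 (non-zero, so this is an N-position).
To make the XOR zero, we need to find a move that balances the piles.
For pile 1 (size 64): target = 64 XOR 75 = 11
We reduce pile 1 from 64 to 11.
Tokens removed: 64 - 11 = 53
Verification: 11 XOR 11 = 0

53


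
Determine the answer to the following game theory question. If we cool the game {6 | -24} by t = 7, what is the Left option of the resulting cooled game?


Original game: {6 | -24} (a switch {a | b} with a > b).
Cooling by t (for t below the temperature (a - b)/2 = 15) taxes each move by t: {a | b} cooled by t is {a - t | b + t}.
Cooling amount: t = 7
Cooled Left option: 6 - 7 = -1
Cooled Right option: -24 + 7 = -17
Cooled game: {-1 | -17}
Left option = -1

-1


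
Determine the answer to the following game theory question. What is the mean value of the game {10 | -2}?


Game = {10 | -2}, a switch {a | b} with numbers a > b.
Its thermograph has left wall a - t and right wall b + t, which meet at t = (a - b)/2, where both equal (a + b)/2. So the mast (mean value) is at (a + b)/2.
Mean = (10 + (-2))/2 = 8/2 = 4

4


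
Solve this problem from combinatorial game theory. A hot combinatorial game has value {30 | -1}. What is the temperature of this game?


The game is {30 | -1}, a switch {a | b} with numbers a > b.
Cooling {a | b} by t gives {a - t | b + t}, which stops being hot when a - t = b + t, i.e. at t = (a - b)/2. So the temperature of a switch is (a - b)/2.
Temperature = (Left option - Right option) / 2
= (30 - (-1)) / 2
= 31 / 2
= 31/2

31/2


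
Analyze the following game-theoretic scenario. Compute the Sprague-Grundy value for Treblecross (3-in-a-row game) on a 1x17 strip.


Treblecross: place X on empty cells; 3-in-a-row wins.
Playing within two cells of an existing X lets the opponent win at once, so sensible play treats the cells i-2..i+2 around each X as dead. The player left with no safe cell loses, so this is a normal-play take-away game on strips of safe cells.
Placing X at cell i (0-indexed) of a strip of k safe cells leaves independent strips of sizes max(0, i-2) and max(0, k-i-3). Hence G(k) = mex{ G(max(0,i-2)) XOR G(max(0,k-i-3)) : 0 <= i < k }, with G(0) = 0.
G(1): splits (0,0):0^0=0 -> mex({0}) = 1
G(2): splits (0,0):0^0=0 -> mex({0}) = 1
G(3): splits (0,0):0^0=0 -> mex({0}) = 1
G(4): splits (0,1):0^1=1 (0,0):0^0=0 -> mex({0, 1}) = 2
G(5): splits (0,2):0^1=1 (0,1):0^1=1 (0,0):0^0=0 -> mex({0, 1}) = 2
G(6) = mex({1}) = 0
G(7) = mex({0, 1, 2}) = 3
G(8) = mex({0, 1, 2}) = 3
G(9) = mex({0, 2}) = 1
G(10) = mex({0, 2, 3}) = 1
G(11) = mex({0, 3}) = 1
G(12) = mex({1, 3}) = 0
G(13) = mex({0, 1, 2, 3}) = 4
G(14) = mex({0, 1, 2}) = 3
G(15) = mex({0, 1, 2}) = 3
G(16) = mex({0, 1, 2, 4}) = 3
G(17) = mex({0, 1, 3, 4}) = 2
Therefore G(17) = 2.

2


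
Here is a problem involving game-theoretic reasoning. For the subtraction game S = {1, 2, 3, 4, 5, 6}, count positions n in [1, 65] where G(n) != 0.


Subtraction set S = {1, 2, 3, 4, 5, 6}, so G(n) = n mod 7.
G(n) = 0 when n is a multiple of 7.
Multiples of 7 in [1, 65]: 9
N-positions (nonzero Grundy) = 65 - 9 = 56

56


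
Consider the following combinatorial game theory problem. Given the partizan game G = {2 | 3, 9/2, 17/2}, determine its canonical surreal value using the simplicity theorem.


Left options: {2}, max = 2
Right options: {3, 9/2, 17/2}, min = 3
All options are numbers and max(Left) < min(Right), so by the simplicity theorem the value is the simplest (earliest-born) number strictly between 2 and 3.
No integer lies strictly between 2 and 3, so the value is the dyadic rational m/2^k in the interval with the smallest k (then m odd); search k = 1, 2, ...:
Denominator 2: 5/2 lies strictly between 2 and 3 -- found.
The simplest number in the interval is 5/2.
Game value = 5/2

5/2


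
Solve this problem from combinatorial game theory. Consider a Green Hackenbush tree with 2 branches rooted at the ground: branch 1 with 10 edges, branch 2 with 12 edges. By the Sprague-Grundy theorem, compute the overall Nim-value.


The tree has 2 branches from the ground vertex.
In Green Hackenbush, the Nim-value of a simple path of length k is k.
Branch 1: length 10, Nim-value = 10
Branch 2: length 12, Nim-value = 12
Total Nim-value = XOR of all branch values:
0 XOR 10 = 10
10 XOR 12 = 6
Nim-value of the tree = 6

6
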